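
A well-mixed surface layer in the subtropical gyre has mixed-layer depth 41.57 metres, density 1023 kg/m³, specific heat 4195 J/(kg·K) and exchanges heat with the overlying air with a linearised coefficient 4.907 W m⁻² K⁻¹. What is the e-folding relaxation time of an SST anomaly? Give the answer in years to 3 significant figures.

1.15 years

Areal heat capacity C = ρ c_p D = 1023 × 4195 × 41.57 = 1.78×10^8 J m⁻² K⁻¹.
Relaxation time τ = C / λ = 1.78×10^8 / 4.907 = 3.64×10^7 s.
In years: 3.64×10^7 s / (3.156×10^7 s/year) = 1.15 years.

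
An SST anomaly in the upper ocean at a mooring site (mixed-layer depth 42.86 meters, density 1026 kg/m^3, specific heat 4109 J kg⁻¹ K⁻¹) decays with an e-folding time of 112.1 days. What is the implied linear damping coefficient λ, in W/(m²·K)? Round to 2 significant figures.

19

Areal heat capacity C = ρ c_p D = 1026 × 4109 × 42.86 = 1.81×10^8 J/(m^2 K).
τ = 112.1 days = 9.69×10^6 s.
λ = C / τ = 1.81×10^8 / 9.69×10^6 = 18.7 W/(m²·K).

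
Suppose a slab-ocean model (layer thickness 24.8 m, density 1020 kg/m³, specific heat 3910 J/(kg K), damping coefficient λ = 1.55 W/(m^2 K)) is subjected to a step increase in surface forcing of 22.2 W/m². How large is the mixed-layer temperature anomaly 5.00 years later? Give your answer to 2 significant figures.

Areal heat capacity C = ρ c_p D = 1020 × 3910 × 24.8 = 9.89×10^7 J m⁻² K⁻¹.
τ = C / λ = 9.89×10^7 / 1.55 = 6.38×10^7 s.
Equilibrium anomaly ΔT_eq = F / λ = 22.2 / 1.55 = 14.3 K.
t = 5.00 years = 1.58×10^8 s, so t/τ = 2.47.
ΔT(t) = ΔT_eq (1 − e^(−t/τ)) = 14.3 × (1 − e^−2.47) = 13.1 K.

13 K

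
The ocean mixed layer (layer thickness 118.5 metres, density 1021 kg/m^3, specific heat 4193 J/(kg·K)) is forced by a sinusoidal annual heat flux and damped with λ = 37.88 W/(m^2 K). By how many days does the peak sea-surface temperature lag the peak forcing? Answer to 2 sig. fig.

Areal heat capacity C = ρ c_p D = 1021 × 4193 × 118.5 = 5.07×10^8 J m⁻² K⁻¹.
ω = 2π / 3.15×10^7 s = 1.99×10^-7 s⁻¹.
Phase lag φ = arctan(Cω/λ) = arctan(101/37.88) = 1.21 rad.
Time lag = φ / ω = 1.21 / 1.99×10^-7 = 6.08×10^6 s = 70.4 days.

70 days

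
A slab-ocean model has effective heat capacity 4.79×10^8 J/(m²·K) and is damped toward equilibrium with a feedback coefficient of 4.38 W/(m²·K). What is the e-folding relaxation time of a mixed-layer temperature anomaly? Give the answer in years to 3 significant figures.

3.47 years

Areal heat capacity C = 4.79×10^8 J/(m²·K) (given).
Relaxation time τ = C / λ = 4.79×10^8 / 4.38 = 1.09×10^8 s.
In years: 1.09×10^8 s / (3.156×10^7 s/year) = 3.47 years.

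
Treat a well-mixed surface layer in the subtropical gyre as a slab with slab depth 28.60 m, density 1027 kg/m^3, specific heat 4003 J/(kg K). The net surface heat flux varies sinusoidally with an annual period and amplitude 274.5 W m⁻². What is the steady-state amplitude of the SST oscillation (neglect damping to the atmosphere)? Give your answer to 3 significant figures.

11.7 K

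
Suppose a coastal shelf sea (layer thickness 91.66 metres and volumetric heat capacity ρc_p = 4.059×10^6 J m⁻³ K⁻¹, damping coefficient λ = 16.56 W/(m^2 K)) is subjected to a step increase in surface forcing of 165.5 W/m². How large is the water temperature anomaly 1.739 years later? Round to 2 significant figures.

Areal heat capacity C = ρc_p × D = 4.059×10^6 × 91.66 = 3.72×10^8 J/(m^2 K).
τ = C / λ = 3.72×10^8 / 16.56 = 2.25×10^7 s.
Equilibrium anomaly ΔT_eq = F / λ = 165.5 / 16.56 = 9.99 K.
t = 1.739 years = 5.49×10^7 s, so t/τ = 2.44.
ΔT(t) = ΔT_eq (1 − e^(−t/τ)) = 9.99 × (1 − e^−2.44) = 9.13 K.

9.1 K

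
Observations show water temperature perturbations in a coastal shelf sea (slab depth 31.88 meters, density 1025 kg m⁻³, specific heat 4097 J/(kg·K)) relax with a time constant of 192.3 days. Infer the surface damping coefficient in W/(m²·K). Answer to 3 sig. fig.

Areal heat capacity C = ρ c_p D = 1025 × 4097 × 31.88 = 1.34×10^8 J m⁻² K⁻¹.
τ = 192.3 days = 1.66×10^7 s.
λ = C / τ = 1.34×10^8 / 1.66×10^7 = 8.06 W/(m²·K).

8.06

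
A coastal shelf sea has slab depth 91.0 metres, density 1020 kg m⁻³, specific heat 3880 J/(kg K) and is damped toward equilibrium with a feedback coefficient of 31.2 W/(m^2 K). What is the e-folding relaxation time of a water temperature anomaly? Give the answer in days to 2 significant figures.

130 days

Areal heat capacity C = ρ c_p D = 1020 × 3880 × 91.0 = 3.60×10^8 J/(m²·K).
Relaxation time τ = C / λ = 3.60×10^8 / 31.2 = 1.15×10^7 s.
In days: 1.15×10^7 s / (86400 s/day) = 134 days.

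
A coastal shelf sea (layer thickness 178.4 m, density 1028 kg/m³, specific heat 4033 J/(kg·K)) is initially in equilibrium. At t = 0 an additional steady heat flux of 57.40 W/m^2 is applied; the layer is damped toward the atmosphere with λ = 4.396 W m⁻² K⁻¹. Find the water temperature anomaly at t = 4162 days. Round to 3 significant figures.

11.5 K

Areal heat capacity C = ρ c_p D = 1028 × 4033 × 178.4 = 7.40×10^8 J/(m^2 K).
τ = C / λ = 7.40×10^8 / 4.396 = 1.68×10^8 s.
Equilibrium anomaly ΔT_eq = F / λ = 57.40 / 4.396 = 13.1 K.
t = 4162 days = 3.60×10^8 s, so t/τ = 2.14.
ΔT(t) = ΔT_eq (1 − e^(−t/τ)) = 13.1 × (1 − e^−2.14) = 11.5 K.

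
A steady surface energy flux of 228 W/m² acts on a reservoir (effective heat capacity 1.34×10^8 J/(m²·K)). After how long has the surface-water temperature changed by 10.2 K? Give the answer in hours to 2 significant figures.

Areal heat capacity C = 1.34×10^8 J/(m²·K) (given).
Time required: Δt = C ΔT / F = 1.34×10^8 × 10.2 / 228 = 5.99×10^6 s.
In hours: 5.99×10^6 s / (3600 s/hour) = 1670 hours.

1700 hours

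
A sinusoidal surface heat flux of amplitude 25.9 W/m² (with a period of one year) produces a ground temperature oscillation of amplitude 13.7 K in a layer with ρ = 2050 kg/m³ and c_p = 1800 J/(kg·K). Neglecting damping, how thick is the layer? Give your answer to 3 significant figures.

2.57 m

ω = 2π / 3.15×10^7 s = 1.99×10^-7 s⁻¹.
Required C = F₀ / (A ω) = 25.9 / (13.7 × 1.99×10^-7) = 9.49×10^6 J/(m²·K).
D = C / (ρ c_p) = 9.49×10^6 / (2050 × 1800) = 2.57 m.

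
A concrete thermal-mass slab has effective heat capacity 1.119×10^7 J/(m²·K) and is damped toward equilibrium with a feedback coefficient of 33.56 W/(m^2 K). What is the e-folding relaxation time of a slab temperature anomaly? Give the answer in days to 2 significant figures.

Areal heat capacity C = 1.119×10^7 J/(m²·K) (given).
Relaxation time τ = C / λ = 1.12×10^7 / 33.56 = 3.33×10^5 s.
In days: 3.33×10^5 s / (86400 s/day) = 3.86 days.

3.9 days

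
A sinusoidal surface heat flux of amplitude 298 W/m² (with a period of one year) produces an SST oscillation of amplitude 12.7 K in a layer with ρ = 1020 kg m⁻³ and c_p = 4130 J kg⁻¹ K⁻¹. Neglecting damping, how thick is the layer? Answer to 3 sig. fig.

28.0 m

ω = 2π / 3.15×10^7 s = 1.99×10^-7 s⁻¹.
Required C = F₀ / (A ω) = 298 / (12.7 × 1.99×10^-7) = 1.18×10^8 J/(m²·K).
D = C / (ρ c_p) = 1.18×10^8 / (1020 × 4130) = 28.0 m.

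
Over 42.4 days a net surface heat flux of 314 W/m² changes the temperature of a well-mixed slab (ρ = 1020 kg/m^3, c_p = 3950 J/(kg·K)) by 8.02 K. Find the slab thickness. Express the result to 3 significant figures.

35.6 m

Heat input Q = F Δt = 314 × 3.66×10^6 s = 1.15×10^9 J/m².
Required areal heat capacity C = Q / ΔT = 1.43×10^8 J/(m²·K).
Depth D = C / (ρ c_p) = 1.43×10^8 / (1020 × 3950) = 35.6 m.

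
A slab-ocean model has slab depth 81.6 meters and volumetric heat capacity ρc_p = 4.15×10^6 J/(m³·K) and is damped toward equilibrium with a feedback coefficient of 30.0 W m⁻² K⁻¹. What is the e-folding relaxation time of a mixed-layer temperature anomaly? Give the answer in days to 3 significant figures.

131 days

Areal heat capacity C = ρc_p × D = 4.15×10^6 × 81.6 = 3.39×10^8 J/(m^2 K).
Relaxation time τ = C / λ = 3.39×10^8 / 30.0 = 1.13×10^7 s.
In days: 1.13×10^7 s / (86400 s/day) = 131 days.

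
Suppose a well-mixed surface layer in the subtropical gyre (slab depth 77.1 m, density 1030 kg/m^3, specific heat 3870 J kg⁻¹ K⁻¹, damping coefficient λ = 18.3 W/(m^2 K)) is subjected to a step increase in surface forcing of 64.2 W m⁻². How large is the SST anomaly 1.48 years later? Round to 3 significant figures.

3.29 K

Areal heat capacity C = ρ c_p D = 1030 × 3870 × 77.1 = 3.07×10^8 J m⁻² K⁻¹.
τ = C / λ = 3.07×10^8 / 18.3 = 1.68×10^7 s.
Equilibrium anomaly ΔT_eq = F / λ = 64.2 / 18.3 = 3.51 K.
t = 1.48 years = 4.67×10^7 s, so t/τ = 2.78.
ΔT(t) = ΔT_eq (1 − e^(−t/τ)) = 3.51 × (1 − e^−2.78) = 3.29 K.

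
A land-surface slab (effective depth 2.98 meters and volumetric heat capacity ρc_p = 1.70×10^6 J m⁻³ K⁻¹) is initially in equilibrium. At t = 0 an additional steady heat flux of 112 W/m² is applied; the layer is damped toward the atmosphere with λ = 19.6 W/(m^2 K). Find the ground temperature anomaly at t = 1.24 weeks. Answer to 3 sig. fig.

Areal heat capacity C = ρc_p × D = 1.70×10^6 × 2.98 = 5.07×10^6 J/(m^2 K).
τ = C / λ = 5.07×10^6 / 19.6 = 2.58×10^5 s.
Equilibrium anomaly ΔT_eq = F / λ = 112 / 19.6 = 5.71 K.
t = 1.24 weeks = 7.50×10^5 s, so t/τ = 2.90.
ΔT(t) = ΔT_eq (1 − e^(−t/τ)) = 5.71 × (1 − e^−2.90) = 5.40 K.

5.40 K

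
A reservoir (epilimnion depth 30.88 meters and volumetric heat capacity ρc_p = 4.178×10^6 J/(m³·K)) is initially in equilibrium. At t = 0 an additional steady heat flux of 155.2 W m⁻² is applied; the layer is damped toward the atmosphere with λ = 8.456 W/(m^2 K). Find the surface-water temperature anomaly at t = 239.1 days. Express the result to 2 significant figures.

Areal heat capacity C = ρc_p × D = 4.178×10^6 × 30.88 = 1.29×10^8 J/(m^2 K).
τ = C / λ = 1.29×10^8 / 8.456 = 1.53×10^7 s.
Equilibrium anomaly ΔT_eq = F / λ = 155.2 / 8.456 = 18.4 K.
t = 239.1 days = 2.07×10^7 s, so t/τ = 1.35.
ΔT(t) = ΔT_eq (1 − e^(−t/τ)) = 18.4 × (1 − e^−1.35) = 13.6 K.

14 K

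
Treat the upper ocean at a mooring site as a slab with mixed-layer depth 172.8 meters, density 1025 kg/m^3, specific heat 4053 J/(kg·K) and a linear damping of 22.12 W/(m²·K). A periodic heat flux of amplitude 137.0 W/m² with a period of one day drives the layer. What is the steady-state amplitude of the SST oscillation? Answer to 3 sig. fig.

0.00262 K

Areal heat capacity C = ρ c_p D = 1025 × 4053 × 172.8 = 7.18×10^8 J m⁻² K⁻¹.
Angular frequency ω = 2π / T = 2π / 86400 s = 7.27×10^-5 s⁻¹.
√((Cω)² + λ²) = √((52200)² + 22.12²) = 52200 W/(m²·K).
Amplitude A = F₀ / √((Cω)²+λ²) = 137.0 / 52200 = 0.00262 K.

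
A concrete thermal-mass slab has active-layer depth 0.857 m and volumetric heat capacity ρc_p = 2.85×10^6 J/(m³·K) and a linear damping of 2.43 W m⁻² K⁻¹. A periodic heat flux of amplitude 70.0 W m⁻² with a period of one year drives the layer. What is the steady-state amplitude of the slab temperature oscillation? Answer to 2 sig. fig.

Areal heat capacity C = ρc_p × D = 2.85×10^6 × 0.857 = 2.44×10^6 J/(m²·K).
Angular frequency ω = 2π / T = 2π / 3.15×10^7 s = 1.99×10^-7 s⁻¹.
√((Cω)² + λ²) = √((0.487)² + 2.43²) = 2.48 W/(m²·K).
Amplitude A = F₀ / √((Cω)²+λ²) = 70.0 / 2.48 = 28.2 K.

28 K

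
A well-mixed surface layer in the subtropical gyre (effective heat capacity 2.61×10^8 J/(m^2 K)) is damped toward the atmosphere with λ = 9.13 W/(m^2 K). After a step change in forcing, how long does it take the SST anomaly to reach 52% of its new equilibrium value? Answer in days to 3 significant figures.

Areal heat capacity C = 2.61×10^8 J/(m^2 K) (given).
τ = C / λ = 2.61×10^8 / 9.13 = 2.86×10^7 s.
Fraction reached: 1 − e^(−t/τ) = 0.52 ⇒ t = −τ ln(1 − 0.52) = τ × 0.734.
t = 2.10×10^7 s = 243 days.

243 days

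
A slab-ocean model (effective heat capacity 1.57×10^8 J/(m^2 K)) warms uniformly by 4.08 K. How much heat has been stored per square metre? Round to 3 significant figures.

Areal heat capacity C = 1.57×10^8 J/(m^2 K) (given).
ΔQ = C ΔT = 1.57×10^8 × 4.08 = 6.41×10^8 J/m².

6.41×10^8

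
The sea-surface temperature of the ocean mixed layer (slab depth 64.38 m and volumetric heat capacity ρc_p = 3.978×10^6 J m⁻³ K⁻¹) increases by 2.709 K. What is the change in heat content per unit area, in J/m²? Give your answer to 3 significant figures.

Areal heat capacity C = ρc_p × D = 3.978×10^6 × 64.38 = 2.56×10^8 J/(m^2 K).
ΔQ = C ΔT = 2.56×10^8 × 2.709 = 6.94×10^8 J/m².

6.94×10^8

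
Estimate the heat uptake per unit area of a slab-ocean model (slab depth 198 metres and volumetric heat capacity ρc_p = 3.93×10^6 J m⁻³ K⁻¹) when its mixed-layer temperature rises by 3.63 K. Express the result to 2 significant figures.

2.8×10^9

Areal heat capacity C = ρc_p × D = 3.93×10^6 × 198 = 7.78×10^8 J/(m^2 K).
ΔQ = C ΔT = 7.78×10^8 × 3.63 = 2.82×10^9 J/m².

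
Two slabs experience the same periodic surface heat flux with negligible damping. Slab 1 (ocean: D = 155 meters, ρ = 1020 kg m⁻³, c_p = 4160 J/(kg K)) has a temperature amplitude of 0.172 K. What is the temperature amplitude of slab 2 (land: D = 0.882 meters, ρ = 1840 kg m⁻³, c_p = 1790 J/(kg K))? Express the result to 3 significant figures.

C_ocean = 6.58×10^8 J/(m²·K); C_land = 2.90×10^6 J/(m²·K).
A ∝ 1/C ⇒ A_land = A_ocean × C_ocean/C_land = 0.172 × 226 = 38.9 K.

38.9 K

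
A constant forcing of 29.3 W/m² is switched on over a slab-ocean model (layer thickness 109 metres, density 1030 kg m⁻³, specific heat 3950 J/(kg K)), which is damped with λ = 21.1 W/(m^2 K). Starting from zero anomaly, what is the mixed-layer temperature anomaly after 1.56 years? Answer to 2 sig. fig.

Areal heat capacity C = ρ c_p D = 1030 × 3950 × 109 = 4.43×10^8 J/(m^2 K).
τ = C / λ = 4.43×10^8 / 21.1 = 2.10×10^7 s.
Equilibrium anomaly ΔT_eq = F / λ = 29.3 / 21.1 = 1.39 K.
t = 1.56 years = 4.92×10^7 s, so t/τ = 2.34.
ΔT(t) = ΔT_eq (1 − e^(−t/τ)) = 1.39 × (1 − e^−2.34) = 1.26 K.

1.3 K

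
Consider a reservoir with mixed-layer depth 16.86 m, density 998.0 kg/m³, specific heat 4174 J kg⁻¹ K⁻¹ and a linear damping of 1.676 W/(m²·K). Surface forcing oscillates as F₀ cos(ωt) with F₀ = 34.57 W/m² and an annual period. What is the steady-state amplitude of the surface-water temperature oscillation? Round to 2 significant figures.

2.5 K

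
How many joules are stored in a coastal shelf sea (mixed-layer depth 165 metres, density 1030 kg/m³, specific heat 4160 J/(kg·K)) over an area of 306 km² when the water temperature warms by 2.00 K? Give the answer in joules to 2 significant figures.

4.3×10^17 J

Areal heat capacity C = ρ c_p D = 1030 × 4160 × 165 = 7.07×10^8 J m⁻² K⁻¹.
Heat per unit area: q = C ΔT = 7.07×10^8 × 2.00 = 1.41×10^9 J/m².
Total heat: Q = q × A = 1.41×10^9 × (306 × 10⁶ m²) = 4.33×10^17 J.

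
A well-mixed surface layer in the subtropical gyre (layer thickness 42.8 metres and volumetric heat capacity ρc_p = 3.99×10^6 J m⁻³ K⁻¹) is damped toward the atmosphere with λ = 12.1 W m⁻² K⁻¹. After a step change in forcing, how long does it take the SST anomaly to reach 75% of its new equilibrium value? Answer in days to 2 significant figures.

230 days

Areal heat capacity C = ρc_p × D = 3.99×10^6 × 42.8 = 1.71×10^8 J/(m²·K).
τ = C / λ = 1.71×10^8 / 12.1 = 1.41×10^7 s.
Fraction reached: 1 − e^(−t/τ) = 0.75 ⇒ t = −τ ln(1 − 0.75) = τ × 1.39.
t = 1.96×10^7 s = 226 days.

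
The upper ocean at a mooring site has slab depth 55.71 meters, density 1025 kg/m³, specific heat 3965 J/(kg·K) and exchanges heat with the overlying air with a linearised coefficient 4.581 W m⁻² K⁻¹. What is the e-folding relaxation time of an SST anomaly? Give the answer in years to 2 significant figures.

Areal heat capacity C = ρ c_p D = 1025 × 3965 × 55.71 = 2.26×10^8 J/(m^2 K).
Relaxation time τ = C / λ = 2.26×10^8 / 4.581 = 4.94×10^7 s.
In years: 4.94×10^7 s / (3.156×10^7 s/year) = 1.57 years.

1.6 years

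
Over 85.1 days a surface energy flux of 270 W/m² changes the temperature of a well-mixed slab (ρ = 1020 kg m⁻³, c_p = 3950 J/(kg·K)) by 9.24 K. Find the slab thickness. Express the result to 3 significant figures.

53.3 m

Heat input Q = F Δt = 270 × 7.35×10^6 s = 1.99×10^9 J/m².
Required areal heat capacity C = Q / ΔT = 2.15×10^8 J/(m²·K).
Depth D = C / (ρ c_p) = 2.15×10^8 / (1020 × 3950) = 53.3 m.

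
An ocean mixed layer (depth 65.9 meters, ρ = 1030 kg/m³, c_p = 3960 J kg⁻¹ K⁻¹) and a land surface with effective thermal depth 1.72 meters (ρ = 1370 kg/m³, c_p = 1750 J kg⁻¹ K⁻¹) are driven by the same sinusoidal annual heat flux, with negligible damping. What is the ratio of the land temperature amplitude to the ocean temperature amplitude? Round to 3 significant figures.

C_ocean = 1030 × 3960 × 65.9 = 2.69×10^8 J/(m²·K).
C_land = 1370 × 1750 × 1.72 = 4.12×10^6 J/(m²·K).
Undamped amplitude ∝ 1/C, so A_land/A_ocean = C_ocean/C_land = 65.2.

65.2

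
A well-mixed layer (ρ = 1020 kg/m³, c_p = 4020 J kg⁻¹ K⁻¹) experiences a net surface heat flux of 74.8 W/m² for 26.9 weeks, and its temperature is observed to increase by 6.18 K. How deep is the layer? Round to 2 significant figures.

48 m

Heat input Q = F Δt = 74.8 × 1.63×10^7 s = 1.22×10^9 J/m².
Required areal heat capacity C = Q / ΔT = 1.97×10^8 J/(m²·K).
Depth D = C / (ρ c_p) = 1.97×10^8 / (1020 × 4020) = 48.0 m.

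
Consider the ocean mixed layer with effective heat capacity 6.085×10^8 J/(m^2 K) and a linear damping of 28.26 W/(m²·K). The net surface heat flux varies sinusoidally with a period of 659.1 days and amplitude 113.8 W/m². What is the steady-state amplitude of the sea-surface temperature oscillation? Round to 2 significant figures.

Areal heat capacity C = 6.085×10^8 J/(m^2 K) (given).
Angular frequency ω = 2π / T = 2π / 5.69×10^7 s = 1.10×10^-7 s⁻¹.
√((Cω)² + λ²) = √((67.1)² + 28.26²) = 72.8 W/(m²·K).
Amplitude A = F₀ / √((Cω)²+λ²) = 113.8 / 72.8 = 1.56 K.

1.6 K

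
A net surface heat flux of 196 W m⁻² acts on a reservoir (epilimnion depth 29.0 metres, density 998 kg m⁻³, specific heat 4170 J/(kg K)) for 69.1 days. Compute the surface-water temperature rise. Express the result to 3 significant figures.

Areal heat capacity C = ρ c_p D = 998 × 4170 × 29.0 = 1.21×10^8 J/(m^2 K).
Net heat input Q = F Δt = 196 × (69.1 days × 86400 s/day) = 1.17×10^9 J/m².
ΔT = Q / C = 1.17×10^9 / 1.21×10^8 = 9.70 K.

9.70 K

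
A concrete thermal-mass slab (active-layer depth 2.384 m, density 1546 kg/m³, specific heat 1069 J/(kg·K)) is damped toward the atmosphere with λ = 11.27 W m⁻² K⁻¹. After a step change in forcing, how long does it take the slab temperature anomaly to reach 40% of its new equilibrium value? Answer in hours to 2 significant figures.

Areal heat capacity C = ρ c_p D = 1546 × 1069 × 2.384 = 3.94×10^6 J m⁻² K⁻¹.
τ = C / λ = 3.94×10^6 / 11.27 = 3.50×10^5 s.
Fraction reached: 1 − e^(−t/τ) = 0.40 ⇒ t = −τ ln(1 − 0.40) = τ × 0.511.
t = 1.79×10^5 s = 49.6 hours.

50 hours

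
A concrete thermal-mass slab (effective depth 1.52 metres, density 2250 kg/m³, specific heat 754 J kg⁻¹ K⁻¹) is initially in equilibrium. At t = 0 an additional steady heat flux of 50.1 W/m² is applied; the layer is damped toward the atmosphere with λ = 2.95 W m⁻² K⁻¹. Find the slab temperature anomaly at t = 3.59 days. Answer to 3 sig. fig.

5.07 K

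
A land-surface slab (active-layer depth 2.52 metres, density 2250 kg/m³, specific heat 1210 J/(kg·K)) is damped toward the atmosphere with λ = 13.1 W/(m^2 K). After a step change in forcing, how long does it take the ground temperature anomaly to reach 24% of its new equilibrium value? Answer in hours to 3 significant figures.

39.9 hours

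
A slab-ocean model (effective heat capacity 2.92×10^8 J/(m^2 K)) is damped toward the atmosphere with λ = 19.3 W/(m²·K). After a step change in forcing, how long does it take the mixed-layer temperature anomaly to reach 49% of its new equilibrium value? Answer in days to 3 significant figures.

Areal heat capacity C = 2.92×10^8 J/(m^2 K) (given).
τ = C / λ = 2.92×10^8 / 19.3 = 1.51×10^7 s.
Fraction reached: 1 − e^(−t/τ) = 0.49 ⇒ t = −τ ln(1 − 0.49) = τ × 0.673.
t = 1.02×10^7 s = 118 days.

118 days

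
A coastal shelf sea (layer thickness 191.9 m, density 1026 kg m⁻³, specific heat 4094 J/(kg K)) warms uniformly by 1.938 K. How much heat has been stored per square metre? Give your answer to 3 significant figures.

1.56×10^9

Areal heat capacity C = ρ c_p D = 1026 × 4094 × 191.9 = 8.06×10^8 J/(m^2 K).
ΔQ = C ΔT = 8.06×10^8 × 1.938 = 1.56×10^9 J/m².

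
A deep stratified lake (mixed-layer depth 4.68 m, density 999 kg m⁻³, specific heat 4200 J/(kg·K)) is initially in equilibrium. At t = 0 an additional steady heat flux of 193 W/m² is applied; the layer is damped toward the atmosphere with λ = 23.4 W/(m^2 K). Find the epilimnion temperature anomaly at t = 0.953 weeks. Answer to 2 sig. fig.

Areal heat capacity C = ρ c_p D = 999 × 4200 × 4.68 = 1.96×10^7 J/(m^2 K).
τ = C / λ = 1.96×10^7 / 23.4 = 8.39×10^5 s.
Equilibrium anomaly ΔT_eq = F / λ = 193 / 23.4 = 8.25 K.
t = 0.953 weeks = 5.76×10^5 s, so t/τ = 0.687.
ΔT(t) = ΔT_eq (1 − e^(−t/τ)) = 8.25 × (1 − e^−0.687) = 4.10 K.

4.1 K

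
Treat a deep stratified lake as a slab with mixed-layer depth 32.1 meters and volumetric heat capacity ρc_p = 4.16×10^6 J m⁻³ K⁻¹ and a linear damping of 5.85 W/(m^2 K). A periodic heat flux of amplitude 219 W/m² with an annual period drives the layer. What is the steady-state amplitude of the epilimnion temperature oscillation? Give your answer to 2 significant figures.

8.0 K

Areal heat capacity C = ρc_p × D = 4.16×10^6 × 32.1 = 1.34×10^8 J/(m²·K).
Angular frequency ω = 2π / T = 2π / 3.15×10^7 s = 1.99×10^-7 s⁻¹.
√((Cω)² + λ²) = √((26.6)² + 5.85²) = 27.2 W/(m²·K).
Amplitude A = F₀ / √((Cω)²+λ²) = 219 / 27.2 = 8.04 K.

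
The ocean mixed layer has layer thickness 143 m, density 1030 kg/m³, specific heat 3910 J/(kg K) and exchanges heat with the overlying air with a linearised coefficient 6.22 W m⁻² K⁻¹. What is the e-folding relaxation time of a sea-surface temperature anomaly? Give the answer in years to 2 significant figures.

2.9 years

Areal heat capacity C = ρ c_p D = 1030 × 3910 × 143 = 5.76×10^8 J/(m²·K).
Relaxation time τ = C / λ = 5.76×10^8 / 6.22 = 9.26×10^7 s.
In years: 9.26×10^7 s / (3.156×10^7 s/year) = 2.93 years.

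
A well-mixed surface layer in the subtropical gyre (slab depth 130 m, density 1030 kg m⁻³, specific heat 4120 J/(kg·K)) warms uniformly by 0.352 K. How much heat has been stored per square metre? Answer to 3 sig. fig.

1.94×10^8

Areal heat capacity C = ρ c_p D = 1030 × 4120 × 130 = 5.52×10^8 J m⁻² K⁻¹.
ΔQ = C ΔT = 5.52×10^8 × 0.352 = 1.94×10^8 J/m².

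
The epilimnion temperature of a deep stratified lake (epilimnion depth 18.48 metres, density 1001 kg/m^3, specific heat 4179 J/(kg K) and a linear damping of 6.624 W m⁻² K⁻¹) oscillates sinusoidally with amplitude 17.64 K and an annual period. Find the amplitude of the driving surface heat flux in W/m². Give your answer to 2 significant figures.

300

Areal heat capacity C = ρ c_p D = 1001 × 4179 × 18.48 = 7.73×10^7 J m⁻² K⁻¹.
ω = 2π / 3.15×10^7 s = 1.99×10^-7 s⁻¹.
√((Cω)² + λ²) = √((15.4)² + 6.624²) = 16.8 W/(m²·K).
F₀ = A × √((Cω)²+λ²) = 17.64 × 16.8 = 296 W/m².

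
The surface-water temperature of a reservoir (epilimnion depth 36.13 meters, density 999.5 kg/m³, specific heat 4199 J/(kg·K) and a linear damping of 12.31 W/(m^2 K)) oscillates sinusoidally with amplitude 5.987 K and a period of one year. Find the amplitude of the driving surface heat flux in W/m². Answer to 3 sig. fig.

Areal heat capacity C = ρ c_p D = 999.5 × 4199 × 36.13 = 1.52×10^8 J m⁻² K⁻¹.
ω = 2π / 3.15×10^7 s = 1.99×10^-7 s⁻¹.
√((Cω)² + λ²) = √((30.2)² + 12.31²) = 32.6 W/(m²·K).
F₀ = A × √((Cω)²+λ²) = 5.987 × 32.6 = 195 W/m².

195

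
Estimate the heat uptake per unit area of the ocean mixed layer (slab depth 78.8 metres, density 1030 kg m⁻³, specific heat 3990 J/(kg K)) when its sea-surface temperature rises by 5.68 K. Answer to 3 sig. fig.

1.84×10^9

Areal heat capacity C = ρ c_p D = 1030 × 3990 × 78.8 = 3.24×10^8 J/(m²·K).
ΔQ = C ΔT = 3.24×10^8 × 5.68 = 1.84×10^9 J/m².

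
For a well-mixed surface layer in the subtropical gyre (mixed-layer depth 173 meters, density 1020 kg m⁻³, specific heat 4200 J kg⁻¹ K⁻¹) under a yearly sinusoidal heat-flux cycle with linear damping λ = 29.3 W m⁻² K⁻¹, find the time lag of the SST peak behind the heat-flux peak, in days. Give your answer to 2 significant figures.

Areal heat capacity C = ρ c_p D = 1020 × 4200 × 173 = 7.41×10^8 J m⁻² K⁻¹.
ω = 2π / 3.15×10^7 s = 1.99×10^-7 s⁻¹.
Phase lag φ = arctan(Cω/λ) = arctan(148/29.3) = 1.37 rad.
Time lag = φ / ω = 1.37 / 1.99×10^-7 = 6.90×10^6 s = 79.9 days.

80 days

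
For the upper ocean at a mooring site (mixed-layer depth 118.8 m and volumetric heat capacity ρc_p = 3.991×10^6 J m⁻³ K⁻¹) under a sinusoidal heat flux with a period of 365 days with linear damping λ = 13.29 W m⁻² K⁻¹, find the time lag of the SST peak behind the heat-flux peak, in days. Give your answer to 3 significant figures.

83.1 days

Areal heat capacity C = ρc_p × D = 3.991×10^6 × 118.8 = 4.74×10^8 J/(m²·K).
ω = 2π / 3.15×10^7 s = 1.99×10^-7 s⁻¹.
Phase lag φ = arctan(Cω/λ) = arctan(94.5/13.29) = 1.43 rad.
Time lag = φ / ω = 1.43 / 1.99×10^-7 = 7.18×10^6 s = 83.1 days.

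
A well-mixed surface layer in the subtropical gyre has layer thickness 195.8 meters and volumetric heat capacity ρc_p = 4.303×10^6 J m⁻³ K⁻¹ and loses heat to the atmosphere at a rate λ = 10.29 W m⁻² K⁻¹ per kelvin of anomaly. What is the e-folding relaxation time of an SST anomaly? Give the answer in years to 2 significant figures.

2.6 years

Areal heat capacity C = ρc_p × D = 4.303×10^6 × 195.8 = 8.43×10^8 J/(m²·K).
Relaxation time τ = C / λ = 8.43×10^8 / 10.29 = 8.19×10^7 s.
In years: 8.19×10^7 s / (3.156×10^7 s/year) = 2.59 years.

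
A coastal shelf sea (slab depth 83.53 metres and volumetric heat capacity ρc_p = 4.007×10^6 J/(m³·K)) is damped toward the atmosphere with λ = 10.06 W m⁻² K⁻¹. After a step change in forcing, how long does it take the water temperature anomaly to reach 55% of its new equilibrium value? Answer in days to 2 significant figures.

310 days

Areal heat capacity C = ρc_p × D = 4.007×10^6 × 83.53 = 3.35×10^8 J m⁻² K⁻¹.
τ = C / λ = 3.35×10^8 / 10.06 = 3.33×10^7 s.
Fraction reached: 1 − e^(−t/τ) = 0.55 ⇒ t = −τ ln(1 − 0.55) = τ × 0.799.
t = 2.66×10^7 s = 307 days.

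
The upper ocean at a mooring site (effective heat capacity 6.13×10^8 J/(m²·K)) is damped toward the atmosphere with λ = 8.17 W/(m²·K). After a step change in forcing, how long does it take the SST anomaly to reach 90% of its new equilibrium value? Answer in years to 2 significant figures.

5.5 years

Areal heat capacity C = 6.13×10^8 J/(m²·K) (given).
τ = C / λ = 6.13×10^8 / 8.17 = 7.50×10^7 s.
Fraction reached: 1 − e^(−t/τ) = 0.90 ⇒ t = −τ ln(1 − 0.90) = τ × 2.30.
t = 1.73×10^8 s = 5.47 years.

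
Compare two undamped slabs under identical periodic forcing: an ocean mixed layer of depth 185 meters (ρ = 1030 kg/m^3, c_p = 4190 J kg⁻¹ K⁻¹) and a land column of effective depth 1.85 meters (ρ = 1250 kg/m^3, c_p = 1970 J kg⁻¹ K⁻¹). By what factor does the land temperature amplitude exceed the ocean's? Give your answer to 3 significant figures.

C_ocean = 1030 × 4190 × 185 = 7.98×10^8 J/(m²·K).
C_land = 1250 × 1970 × 1.85 = 4.56×10^6 J/(m²·K).
Undamped amplitude ∝ 1/C, so A_land/A_ocean = C_ocean/C_land = 175.

175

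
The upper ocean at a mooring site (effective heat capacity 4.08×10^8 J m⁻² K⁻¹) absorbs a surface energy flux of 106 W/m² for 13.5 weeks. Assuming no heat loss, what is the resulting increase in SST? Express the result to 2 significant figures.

2.1 K

Areal heat capacity C = 4.08×10^8 J m⁻² K⁻¹ (given).
Net heat input Q = F Δt = 106 × (13.5 weeks × 6.048×10^5 s/week) = 8.65×10^8 J/m².
ΔT = Q / C = 8.65×10^8 / 4.08×10^8 = 2.12 K.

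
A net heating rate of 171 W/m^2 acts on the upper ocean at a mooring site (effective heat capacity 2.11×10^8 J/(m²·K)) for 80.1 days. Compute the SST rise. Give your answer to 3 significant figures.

Areal heat capacity C = 2.11×10^8 J/(m²·K) (given).
Net heat input Q = F Δt = 171 × (80.1 days × 86400 s/day) = 1.18×10^9 J/m².
ΔT = Q / C = 1.18×10^9 / 2.11×10^8 = 5.61 K.

5.61 K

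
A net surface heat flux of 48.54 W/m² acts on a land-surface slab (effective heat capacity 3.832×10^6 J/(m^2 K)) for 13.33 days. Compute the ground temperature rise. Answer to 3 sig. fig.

Areal heat capacity C = 3.832×10^6 J/(m^2 K) (given).
Net heat input Q = F Δt = 48.54 × (13.33 days × 86400 s/day) = 5.59×10^7 J/m².
ΔT = Q / C = 5.59×10^7 / 3.83×10^6 = 14.6 K.

14.6 K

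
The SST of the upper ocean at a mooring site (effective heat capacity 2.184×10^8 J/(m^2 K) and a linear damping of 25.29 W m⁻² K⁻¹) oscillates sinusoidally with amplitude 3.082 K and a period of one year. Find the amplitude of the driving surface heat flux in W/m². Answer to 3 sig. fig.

155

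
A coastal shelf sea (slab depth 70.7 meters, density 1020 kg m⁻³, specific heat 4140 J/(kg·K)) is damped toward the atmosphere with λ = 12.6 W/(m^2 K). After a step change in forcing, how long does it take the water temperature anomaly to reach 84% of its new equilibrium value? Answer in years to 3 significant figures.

1.38 years

Areal heat capacity C = ρ c_p D = 1020 × 4140 × 70.7 = 2.99×10^8 J m⁻² K⁻¹.
τ = C / λ = 2.99×10^8 / 12.6 = 2.37×10^7 s.
Fraction reached: 1 − e^(−t/τ) = 0.84 ⇒ t = −τ ln(1 − 0.84) = τ × 1.83.
t = 4.34×10^7 s = 1.38 years.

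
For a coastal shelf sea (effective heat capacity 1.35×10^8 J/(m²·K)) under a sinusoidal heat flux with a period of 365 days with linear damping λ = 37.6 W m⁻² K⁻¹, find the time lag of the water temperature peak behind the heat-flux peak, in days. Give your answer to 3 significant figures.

Areal heat capacity C = 1.35×10^8 J/(m²·K) (given).
ω = 2π / 3.15×10^7 s = 1.99×10^-7 s⁻¹.
Phase lag φ = arctan(Cω/λ) = arctan(26.9/37.6) = 0.621 rad.
Time lag = φ / ω = 0.621 / 1.99×10^-7 = 3.12×10^6 s = 36.1 days.

36.1 days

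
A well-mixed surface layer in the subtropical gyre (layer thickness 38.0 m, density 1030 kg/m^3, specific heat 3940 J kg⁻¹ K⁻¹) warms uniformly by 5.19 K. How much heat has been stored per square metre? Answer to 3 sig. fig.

8.00×10^8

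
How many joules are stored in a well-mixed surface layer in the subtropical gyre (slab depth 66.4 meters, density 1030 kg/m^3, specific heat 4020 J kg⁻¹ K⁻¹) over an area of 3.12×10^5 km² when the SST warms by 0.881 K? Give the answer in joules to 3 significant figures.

7.56×10^19 J

Areal heat capacity C = ρ c_p D = 1030 × 4020 × 66.4 = 2.75×10^8 J/(m^2 K).
Heat per unit area: q = C ΔT = 2.75×10^8 × 0.881 = 2.42×10^8 J/m².
Total heat: Q = q × A = 2.42×10^8 × (3.12×10^5 × 10⁶ m²) = 7.56×10^19 J.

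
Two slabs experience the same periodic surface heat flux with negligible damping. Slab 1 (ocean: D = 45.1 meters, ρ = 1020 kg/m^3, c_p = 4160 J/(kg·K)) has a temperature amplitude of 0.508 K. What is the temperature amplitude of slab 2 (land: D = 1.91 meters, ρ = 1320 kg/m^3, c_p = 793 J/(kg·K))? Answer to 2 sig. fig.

49 K

C_ocean = 1.91×10^8 J/(m²·K); C_land = 2.00×10^6 J/(m²·K).
A ∝ 1/C ⇒ A_land = A_ocean × C_ocean/C_land = 0.508 × 95.7 = 48.6 K.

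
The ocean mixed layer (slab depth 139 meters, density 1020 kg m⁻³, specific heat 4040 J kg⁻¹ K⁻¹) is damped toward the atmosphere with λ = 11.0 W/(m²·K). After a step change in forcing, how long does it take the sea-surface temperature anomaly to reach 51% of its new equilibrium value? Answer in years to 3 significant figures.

1.18 years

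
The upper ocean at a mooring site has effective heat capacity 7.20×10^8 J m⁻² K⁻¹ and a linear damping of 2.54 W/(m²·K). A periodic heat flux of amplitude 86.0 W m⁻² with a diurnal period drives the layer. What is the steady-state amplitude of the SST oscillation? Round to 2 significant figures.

Areal heat capacity C = 7.20×10^8 J m⁻² K⁻¹ (given).
Angular frequency ω = 2π / T = 2π / 86400 s = 7.27×10^-5 s⁻¹.
√((Cω)² + λ²) = √((52400)² + 2.54²) = 52400 W/(m²·K).
Amplitude A = F₀ / √((Cω)²+λ²) = 86.0 / 52400 = 0.00164 K.

0.0016 K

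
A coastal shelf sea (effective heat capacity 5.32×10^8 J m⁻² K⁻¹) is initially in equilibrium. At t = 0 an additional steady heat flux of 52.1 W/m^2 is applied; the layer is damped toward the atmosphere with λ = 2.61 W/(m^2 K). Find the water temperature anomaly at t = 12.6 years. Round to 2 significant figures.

17 K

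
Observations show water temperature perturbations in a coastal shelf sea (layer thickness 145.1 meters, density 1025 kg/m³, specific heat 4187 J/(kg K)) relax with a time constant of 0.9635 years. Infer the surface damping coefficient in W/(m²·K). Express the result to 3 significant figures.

Areal heat capacity C = ρ c_p D = 1025 × 4187 × 145.1 = 6.23×10^8 J/(m^2 K).
τ = 0.9635 years = 3.04×10^7 s.
λ = C / τ = 6.23×10^8 / 3.04×10^7 = 20.5 W/(m²·K).

20.5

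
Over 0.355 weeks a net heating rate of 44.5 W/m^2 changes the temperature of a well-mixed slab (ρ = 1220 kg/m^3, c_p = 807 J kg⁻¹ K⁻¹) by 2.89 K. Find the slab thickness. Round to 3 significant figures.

Heat input Q = F Δt = 44.5 × 2.15×10^5 s = 9.55×10^6 J/m².
Required areal heat capacity C = Q / ΔT = 3.31×10^6 J/(m²·K).
Depth D = C / (ρ c_p) = 3.31×10^6 / (1220 × 807) = 3.36 m.

3.36 m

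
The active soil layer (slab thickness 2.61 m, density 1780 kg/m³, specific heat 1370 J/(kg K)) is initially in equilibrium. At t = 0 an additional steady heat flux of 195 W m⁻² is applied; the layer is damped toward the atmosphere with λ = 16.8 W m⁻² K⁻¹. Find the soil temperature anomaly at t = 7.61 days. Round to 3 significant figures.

9.56 K

Areal heat capacity C = ρ c_p D = 1780 × 1370 × 2.61 = 6.36×10^6 J m⁻² K⁻¹.
τ = C / λ = 6.36×10^6 / 16.8 = 3.79×10^5 s.
Equilibrium anomaly ΔT_eq = F / λ = 195 / 16.8 = 11.6 K.
t = 7.61 days = 6.58×10^5 s, so t/τ = 1.74.
ΔT(t) = ΔT_eq (1 − e^(−t/τ)) = 11.6 × (1 − e^−1.74) = 9.56 K.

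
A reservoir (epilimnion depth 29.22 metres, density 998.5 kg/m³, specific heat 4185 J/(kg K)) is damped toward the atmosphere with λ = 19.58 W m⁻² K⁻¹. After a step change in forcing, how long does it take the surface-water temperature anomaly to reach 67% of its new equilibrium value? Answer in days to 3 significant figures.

80.0 days

Areal heat capacity C = ρ c_p D = 998.5 × 4185 × 29.22 = 1.22×10^8 J/(m²·K).
τ = C / λ = 1.22×10^8 / 19.58 = 6.24×10^6 s.
Fraction reached: 1 − e^(−t/τ) = 0.67 ⇒ t = −τ ln(1 − 0.67) = τ × 1.11.
t = 6.91×10^6 s = 80.0 days.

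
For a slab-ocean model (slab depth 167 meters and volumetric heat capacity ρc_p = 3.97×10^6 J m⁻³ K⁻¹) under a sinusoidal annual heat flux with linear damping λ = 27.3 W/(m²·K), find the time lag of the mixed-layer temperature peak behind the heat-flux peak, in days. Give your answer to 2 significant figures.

79 days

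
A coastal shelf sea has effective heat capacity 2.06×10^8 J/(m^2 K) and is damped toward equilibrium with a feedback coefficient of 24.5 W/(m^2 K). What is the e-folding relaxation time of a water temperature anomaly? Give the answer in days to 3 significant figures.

97.3 days

Areal heat capacity C = 2.06×10^8 J/(m^2 K) (given).
Relaxation time τ = C / λ = 2.06×10^8 / 24.5 = 8.41×10^6 s.
In days: 8.41×10^6 s / (86400 s/day) = 97.3 days.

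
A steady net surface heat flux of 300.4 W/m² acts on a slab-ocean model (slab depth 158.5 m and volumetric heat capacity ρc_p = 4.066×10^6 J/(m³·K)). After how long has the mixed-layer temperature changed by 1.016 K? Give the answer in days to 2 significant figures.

Areal heat capacity C = ρc_p × D = 4.066×10^6 × 158.5 = 6.44×10^8 J m⁻² K⁻¹.
Time required: Δt = C ΔT / F = 6.44×10^8 × 1.016 / 300.4 = 2.18×10^6 s.
In days: 2.18×10^6 s / (86400 s/day) = 25.2 days.

25 days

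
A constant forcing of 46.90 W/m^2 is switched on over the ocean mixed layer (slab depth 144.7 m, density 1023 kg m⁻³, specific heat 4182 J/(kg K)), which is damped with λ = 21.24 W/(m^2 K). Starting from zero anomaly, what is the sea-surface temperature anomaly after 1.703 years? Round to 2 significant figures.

Areal heat capacity C = ρ c_p D = 1023 × 4182 × 144.7 = 6.19×10^8 J m⁻² K⁻¹.
τ = C / λ = 6.19×10^8 / 21.24 = 2.91×10^7 s.
Equilibrium anomaly ΔT_eq = F / λ = 46.90 / 21.24 = 2.21 K.
t = 1.703 years = 5.37×10^7 s, so t/τ = 1.84.
ΔT(t) = ΔT_eq (1 − e^(−t/τ)) = 2.21 × (1 − e^−1.84) = 1.86 K.

1.9 K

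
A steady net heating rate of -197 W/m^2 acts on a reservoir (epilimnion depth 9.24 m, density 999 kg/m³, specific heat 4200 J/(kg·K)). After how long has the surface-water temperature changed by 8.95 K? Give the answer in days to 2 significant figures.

20 days

Areal heat capacity C = ρ c_p D = 999 × 4200 × 9.24 = 3.88×10^7 J/(m^2 K).
Time required: Δt = C ΔT / F = 3.88×10^7 × -8.95 / -197 = 1.76×10^6 s.
In days: 1.76×10^6 s / (86400 s/day) = 20.4 days.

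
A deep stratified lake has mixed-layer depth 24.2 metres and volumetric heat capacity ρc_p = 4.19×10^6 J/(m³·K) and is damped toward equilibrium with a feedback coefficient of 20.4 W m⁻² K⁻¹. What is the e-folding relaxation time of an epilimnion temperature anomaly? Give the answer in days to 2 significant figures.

Areal heat capacity C = ρc_p × D = 4.19×10^6 × 24.2 = 1.01×10^8 J/(m²·K).
Relaxation time τ = C / λ = 1.01×10^8 / 20.4 = 4.97×10^6 s.
In days: 4.97×10^6 s / (86400 s/day) = 57.5 days.

58 days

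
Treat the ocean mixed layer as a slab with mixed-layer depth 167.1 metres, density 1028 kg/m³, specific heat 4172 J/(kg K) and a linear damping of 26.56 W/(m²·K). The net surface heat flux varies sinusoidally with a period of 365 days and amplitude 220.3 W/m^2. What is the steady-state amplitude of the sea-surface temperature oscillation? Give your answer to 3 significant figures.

1.52 K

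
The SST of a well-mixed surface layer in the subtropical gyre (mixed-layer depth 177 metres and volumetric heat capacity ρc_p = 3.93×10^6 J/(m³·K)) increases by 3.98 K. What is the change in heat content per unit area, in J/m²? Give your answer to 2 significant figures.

Areal heat capacity C = ρc_p × D = 3.93×10^6 × 177 = 6.96×10^8 J/(m^2 K).
ΔQ = C ΔT = 6.96×10^8 × 3.98 = 2.77×10^9 J/m².

2.8×10^9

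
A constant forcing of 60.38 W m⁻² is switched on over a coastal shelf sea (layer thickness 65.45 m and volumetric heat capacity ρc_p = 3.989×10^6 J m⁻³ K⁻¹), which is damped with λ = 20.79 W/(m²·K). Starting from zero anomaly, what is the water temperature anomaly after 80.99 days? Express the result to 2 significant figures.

Areal heat capacity C = ρc_p × D = 3.989×10^6 × 65.45 = 2.61×10^8 J m⁻² K⁻¹.
τ = C / λ = 2.61×10^8 / 20.79 = 1.26×10^7 s.
Equilibrium anomaly ΔT_eq = F / λ = 60.38 / 20.79 = 2.90 K.
t = 80.99 days = 7.00×10^6 s, so t/τ = 0.557.
ΔT(t) = ΔT_eq (1 − e^(−t/τ)) = 2.90 × (1 − e^−0.557) = 1.24 K.

1.2 K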